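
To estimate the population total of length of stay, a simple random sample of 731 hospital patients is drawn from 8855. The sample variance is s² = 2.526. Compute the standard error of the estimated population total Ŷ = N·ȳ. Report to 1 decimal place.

498.6

Var(Ŷ) = N²·Var(ȳ) = N²·(1 − n/N)·s²/n.
f = 731/8855 = 0.08255223; Var(ȳ) = 0.91744777·2.526/731 = 0.0031702778.
Var(Ŷ) = 8855² · 0.0031702778 = 248584.73.
SE(Ŷ) = √(248584.73) = 498.6.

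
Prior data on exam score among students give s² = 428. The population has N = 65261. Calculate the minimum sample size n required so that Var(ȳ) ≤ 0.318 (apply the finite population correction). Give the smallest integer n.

1319

Without fpc, n₀ = s²/D = 428/0.318 = 1345.9119.
With fpc, (1 − n/N)·s²/n ≤ D requires n ≥ n₀/(1 + n₀/N) = 1345.9119/(1 + 1345.9119/65261) = 1318.7153.
Rounding up, n = 1319.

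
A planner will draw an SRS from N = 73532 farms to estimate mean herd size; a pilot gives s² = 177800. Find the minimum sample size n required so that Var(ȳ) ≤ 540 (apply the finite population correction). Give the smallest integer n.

Without fpc, n₀ = s²/D = 177800/540 = 329.2593.
With fpc, (1 − n/N)·s²/n ≤ D requires n ≥ n₀/(1 + n₀/N) = 329.2593/(1 + 329.2593/73532) = 327.7915.
Rounding up, n = 328.

328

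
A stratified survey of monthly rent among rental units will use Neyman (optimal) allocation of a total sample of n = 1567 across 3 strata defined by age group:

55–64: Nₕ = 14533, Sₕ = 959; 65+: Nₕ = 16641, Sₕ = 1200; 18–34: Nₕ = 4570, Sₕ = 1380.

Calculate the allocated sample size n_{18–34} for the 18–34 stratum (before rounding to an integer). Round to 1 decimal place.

Neyman allocation: nₕ = n·NₕSₕ / Σⱼ NⱼSⱼ.
Σ NⱼSⱼ = 14533·959 + 16641·1200 + 4570·1380 = 4.0212947 × 10^7.
n_{18–34} = 1567·4570·1380 / (4.0212947 × 10^7) = 245.8.

245.8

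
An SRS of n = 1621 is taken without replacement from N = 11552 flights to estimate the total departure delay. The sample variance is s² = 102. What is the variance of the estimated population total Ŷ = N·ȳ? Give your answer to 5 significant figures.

7.2188 × 10^6

Var(Ŷ) = N²·Var(ȳ) = N²·(1 − n/N)·s²/n.
f = 1621/11552 = 0.14032202; Var(ȳ) = 0.85967798·102/1621 = 0.054094481.
Var(Ŷ) = 11552² · 0.054094481 = 7.2188384 × 10^6.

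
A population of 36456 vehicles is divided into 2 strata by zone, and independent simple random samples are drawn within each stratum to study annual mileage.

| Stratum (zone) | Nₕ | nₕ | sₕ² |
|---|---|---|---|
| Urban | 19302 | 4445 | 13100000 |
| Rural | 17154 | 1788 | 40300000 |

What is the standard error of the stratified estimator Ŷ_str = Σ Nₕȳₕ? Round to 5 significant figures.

Var(Ŷ_str) = Σₕ Nₕ²(1 − fₕ)sₕ²/nₕ.
Urban: 19302²·(1 − 4445/19302)·13100000/4445 = 8.4514838 × 10^11.
Rural: 17154²·(1 − 1788/17154)·40300000/1788 = 5.9410576 × 10^12.
Sum = 6.786206 × 10^12.
SE = √(6.786206 × 10^12) = 2.6050 × 10^6.

2.6050 × 10^6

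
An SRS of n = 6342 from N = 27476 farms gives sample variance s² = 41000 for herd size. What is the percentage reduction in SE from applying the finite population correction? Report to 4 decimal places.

12.2971

f = n/N = 6342/27476 = 0.23081962.
SE_no-fpc = √(s²/n) = 2.5426045; SE_fpc = √((1−f)s²/n) = 2.2299386.
Ratio = √(1−f) = 0.87702929. Reduction = 100·(1 − 0.87702929) = 12.2971%.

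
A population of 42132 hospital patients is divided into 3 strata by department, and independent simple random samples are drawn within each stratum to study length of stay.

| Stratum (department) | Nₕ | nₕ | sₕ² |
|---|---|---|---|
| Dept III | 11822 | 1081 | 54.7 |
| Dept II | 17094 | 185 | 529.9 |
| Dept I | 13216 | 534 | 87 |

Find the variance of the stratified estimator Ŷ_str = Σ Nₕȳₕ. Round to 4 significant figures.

Var(Ŷ_str) = Σₕ Nₕ²(1 − fₕ)sₕ²/nₕ.
Dept III: 11822²·(1 − 1081/11822)·54.7/1081 = 6.4253576 × 10^6.
Dept II: 17094²·(1 − 185/17094)·529.9/185 = 8.2791131 × 10^8.
Dept I: 13216²·(1 − 534/13216)·87/534 = 2.7306483 × 10^7.
Sum = 8.6164315 × 10^8.

8.616 × 10^8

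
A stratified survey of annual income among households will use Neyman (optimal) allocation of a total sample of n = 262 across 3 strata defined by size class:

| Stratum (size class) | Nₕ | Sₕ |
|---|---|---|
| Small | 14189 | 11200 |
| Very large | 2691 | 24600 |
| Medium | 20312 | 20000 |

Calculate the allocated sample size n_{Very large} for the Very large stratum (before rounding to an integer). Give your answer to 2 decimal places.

Neyman allocation: nₕ = n·NₕSₕ / Σⱼ NⱼSⱼ.
Σ NⱼSⱼ = 14189·11200 + 2691·24600 + 20312·20000 = 6.313554 × 10^8.
n_{Very large} = 262·2691·24600 / (6.313554 × 10^8) = 27.47.

27.47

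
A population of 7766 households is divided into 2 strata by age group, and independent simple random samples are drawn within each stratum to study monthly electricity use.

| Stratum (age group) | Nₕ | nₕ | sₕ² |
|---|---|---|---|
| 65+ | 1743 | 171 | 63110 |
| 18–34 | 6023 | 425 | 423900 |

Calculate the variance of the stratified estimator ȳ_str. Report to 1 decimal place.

574.4

Var(ȳ_str) = Σₕ Wₕ²(1 − fₕ)sₕ²/nₕ with Wₕ = Nₕ/N, N = 7766.
65+: Wₕ = 0.22443987; term = 0.22443987²·(1 − 0.09810671)·63110/171 = 16.767072.
18–34: Wₕ = 0.77556013; term = 0.77556013²·(1 − 0.07056284)·423900/425 = 557.60347.
Sum = 574.37054.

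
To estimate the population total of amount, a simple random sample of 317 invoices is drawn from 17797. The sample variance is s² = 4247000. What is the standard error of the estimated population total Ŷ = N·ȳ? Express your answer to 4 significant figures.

Var(Ŷ) = N²·Var(ȳ) = N²·(1 − n/N)·s²/n.
f = 317/17797 = 0.01781199; Var(ȳ) = 0.98218801·4247000/317 = 13158.841.
Var(Ŷ) = 17797² · 13158.841 = 4.1678419 × 10^12.
SE(Ŷ) = √(4.1678419 × 10^12) = 2.042 × 10^6.

2.042 × 10^6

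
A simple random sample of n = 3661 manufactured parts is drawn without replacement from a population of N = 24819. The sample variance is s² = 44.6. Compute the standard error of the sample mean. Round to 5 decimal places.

Under SRS without replacement, Var(ȳ) = (1 − f)·s²/n with f = n/N = 3661/24819 = 0.14750796.
Var(ȳ) = (1 − 0.14750796)·44.6/3661 = 0.85249204·0.012182464 = 0.010385453.
SE(ȳ) = √(0.010385453) = 0.10191.

0.10191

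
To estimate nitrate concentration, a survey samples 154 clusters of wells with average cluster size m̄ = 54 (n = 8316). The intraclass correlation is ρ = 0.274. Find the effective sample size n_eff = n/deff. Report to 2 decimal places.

deff = 1 + (54 − 1)·0.274 = 1 + 14.522 = 15.522.
n_eff = 8316 / 15.522 = 535.76.

535.76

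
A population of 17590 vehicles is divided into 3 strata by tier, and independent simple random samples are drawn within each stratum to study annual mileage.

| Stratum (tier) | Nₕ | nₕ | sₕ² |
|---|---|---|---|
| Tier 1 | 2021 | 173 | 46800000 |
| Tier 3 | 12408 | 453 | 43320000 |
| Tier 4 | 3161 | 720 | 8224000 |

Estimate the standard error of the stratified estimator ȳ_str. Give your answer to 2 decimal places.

Var(ȳ_str) = Σₕ Wₕ²(1 − fₕ)sₕ²/nₕ with Wₕ = Nₕ/N, N = 17590.
Tier 1: Wₕ = 0.11489483; term = 0.11489483²·(1 − 0.08560119)·46800000/173 = 3265.3997.
Tier 3: Wₕ = 0.70540080; term = 0.70540080²·(1 − 0.03650870)·43320000/453 = 45846.895.
Tier 4: Wₕ = 0.17970438; term = 0.17970438²·(1 − 0.22777602)·8224000/720 = 284.84671.
Sum = 49397.141.
SE = √(49397.141) = 222.25.

222.25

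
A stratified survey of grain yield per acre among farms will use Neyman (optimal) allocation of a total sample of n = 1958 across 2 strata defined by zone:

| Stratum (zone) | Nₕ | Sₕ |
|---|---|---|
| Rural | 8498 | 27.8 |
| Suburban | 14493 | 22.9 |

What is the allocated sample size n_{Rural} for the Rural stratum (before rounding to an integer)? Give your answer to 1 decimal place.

Neyman allocation: nₕ = n·NₕSₕ / Σⱼ NⱼSⱼ.
Σ NⱼSⱼ = 8498·27.8 + 14493·22.9 = 568134.1.
n_{Rural} = 1958·8498·27.8 / 568134.1 = 814.2.

814.2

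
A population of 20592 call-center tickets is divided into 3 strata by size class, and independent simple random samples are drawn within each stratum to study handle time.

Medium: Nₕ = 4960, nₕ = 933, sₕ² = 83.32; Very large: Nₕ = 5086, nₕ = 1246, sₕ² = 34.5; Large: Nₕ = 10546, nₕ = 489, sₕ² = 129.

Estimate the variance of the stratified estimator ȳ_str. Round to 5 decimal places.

0.07147

Var(ȳ_str) = Σₕ Wₕ²(1 − fₕ)sₕ²/nₕ with Wₕ = Nₕ/N, N = 20592.
Medium: Wₕ = 0.24087024; term = 0.24087024²·(1 − 0.18810484)·83.32/933 = 0.0042066256.
Very large: Wₕ = 0.24698912; term = 0.24698912²·(1 − 0.24498624)·34.5/1246 = 0.0012752977.
Large: Wₕ = 0.51214064; term = 0.51214064²·(1 − 0.04636829)·129/489 = 0.065984208.
Sum = 0.071466131.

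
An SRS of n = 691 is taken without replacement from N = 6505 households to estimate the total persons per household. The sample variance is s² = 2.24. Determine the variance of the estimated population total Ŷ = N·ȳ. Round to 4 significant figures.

Var(Ŷ) = N²·Var(ȳ) = N²·(1 − n/N)·s²/n.
f = 691/6505 = 0.10622598; Var(ȳ) = 0.89377402·2.24/691 = 0.0028973282.
Var(Ŷ) = 6505² · 0.0028973282 = 122600.52.

122600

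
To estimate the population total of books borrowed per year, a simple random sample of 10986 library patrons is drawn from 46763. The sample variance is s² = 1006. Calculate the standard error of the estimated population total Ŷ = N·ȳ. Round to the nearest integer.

12377

Var(Ŷ) = N²·Var(ȳ) = N²·(1 − n/N)·s²/n.
f = 10986/46763 = 0.23492932; Var(ȳ) = 0.76507068·1006/10986 = 0.070058356.
Var(Ŷ) = 46763² · 0.070058356 = 1.5320208 × 10^8.
SE(Ŷ) = √(1.5320208 × 10^8) = 12377.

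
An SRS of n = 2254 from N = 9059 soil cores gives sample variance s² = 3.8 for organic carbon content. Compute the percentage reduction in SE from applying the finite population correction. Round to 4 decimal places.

13.3290

f = n/N = 2254/9059 = 0.24881333.
SE_no-fpc = √(s²/n) = 0.041059612; SE_fpc = √((1−f)s²/n) = 0.035586787.
Ratio = √(1−f) = 0.86671025. Reduction = 100·(1 − 0.86671025) = 13.3290%.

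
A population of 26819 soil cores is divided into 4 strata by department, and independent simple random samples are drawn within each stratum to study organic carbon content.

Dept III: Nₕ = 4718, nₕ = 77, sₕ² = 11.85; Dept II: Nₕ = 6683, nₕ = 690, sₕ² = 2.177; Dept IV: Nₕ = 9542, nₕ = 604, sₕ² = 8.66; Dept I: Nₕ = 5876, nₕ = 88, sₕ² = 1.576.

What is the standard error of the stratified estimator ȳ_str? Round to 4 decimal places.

Var(ȳ_str) = Σₕ Wₕ²(1 − fₕ)sₕ²/nₕ with Wₕ = Nₕ/N, N = 26819.
Dept III: Wₕ = 0.17592006; term = 0.17592006²·(1 − 0.01632047)·11.85/77 = 0.0046850256.
Dept II: Wₕ = 0.24918901; term = 0.24918901²·(1 − 0.10324704)·2.177/690 = 1.7568712 × 10^-4.
Dept IV: Wₕ = 0.35579254; term = 0.35579254²·(1 − 0.06329910)·8.66/604 = 0.0017001043.
Dept I: Wₕ = 0.21909840; term = 0.21909840²·(1 − 0.01497617)·1.576/88 = 8.4683479 × 10^-4.
Sum = 0.0074076518.
SE = √(0.0074076518) = 0.0861.

0.0861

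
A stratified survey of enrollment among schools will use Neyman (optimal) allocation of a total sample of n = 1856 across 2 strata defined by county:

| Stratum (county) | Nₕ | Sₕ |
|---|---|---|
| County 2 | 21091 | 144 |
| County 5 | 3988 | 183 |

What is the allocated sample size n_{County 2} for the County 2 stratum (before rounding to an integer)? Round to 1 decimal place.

Neyman allocation: nₕ = n·NₕSₕ / Σⱼ NⱼSⱼ.
Σ NⱼSⱼ = 21091·144 + 3988·183 = 3.766908 × 10^6.
n_{County 2} = 1856·21091·144 / (3.766908 × 10^6) = 1496.4.

1496.4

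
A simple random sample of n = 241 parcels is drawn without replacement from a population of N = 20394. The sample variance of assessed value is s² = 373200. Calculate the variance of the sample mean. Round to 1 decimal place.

1530.2

Under SRS without replacement, Var(ȳ) = (1 − f)·s²/n with f = n/N = 241/20394 = 0.01181720.
Var(ȳ) = (1 − 0.01181720)·373200/241 = 0.98818280·1548.5477 = 1530.2482.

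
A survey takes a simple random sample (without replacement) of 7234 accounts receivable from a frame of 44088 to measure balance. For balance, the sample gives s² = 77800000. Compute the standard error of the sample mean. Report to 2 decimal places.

94.82

Under SRS without replacement, Var(ȳ) = (1 − f)·s²/n with f = n/N = 7234/44088 = 0.16408093.
Var(ȳ) = (1 − 0.16408093)·77800000/7234 = 0.83591907·10754.769 = 8990.1166.
SE(ȳ) = √(8990.1166) = 94.82.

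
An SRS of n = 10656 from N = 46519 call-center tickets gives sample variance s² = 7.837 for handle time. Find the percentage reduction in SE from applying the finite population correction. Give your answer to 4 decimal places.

f = n/N = 10656/46519 = 0.22906769.
SE_no-fpc = √(s²/n) = 0.027119259; SE_fpc = √((1−f)s²/n) = 0.023811455.
Ratio = √(1−f) = 0.87802751. Reduction = 100·(1 − 0.87802751) = 12.1972%.

12.1972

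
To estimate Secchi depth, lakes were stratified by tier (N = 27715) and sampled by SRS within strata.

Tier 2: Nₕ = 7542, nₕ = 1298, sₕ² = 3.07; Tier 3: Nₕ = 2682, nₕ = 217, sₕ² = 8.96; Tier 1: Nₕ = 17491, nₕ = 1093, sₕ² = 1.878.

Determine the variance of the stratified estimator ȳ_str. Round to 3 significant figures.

0.00114

Var(ȳ_str) = Σₕ Wₕ²(1 − fₕ)sₕ²/nₕ with Wₕ = Nₕ/N, N = 27715.
Tier 2: Wₕ = 0.27212701; term = 0.27212701²·(1 − 0.17210289)·3.07/1298 = 1.4500512 × 10^-4.
Tier 3: Wₕ = 0.09677070; term = 0.09677070²·(1 − 0.08090977)·8.96/217 = 3.55381 × 10^-4.
Tier 1: Wₕ = 0.63110229; term = 0.63110229²·(1 − 0.06248928)·1.878/1093 = 6.4158054 × 10^-4.
Sum = 0.0011419667.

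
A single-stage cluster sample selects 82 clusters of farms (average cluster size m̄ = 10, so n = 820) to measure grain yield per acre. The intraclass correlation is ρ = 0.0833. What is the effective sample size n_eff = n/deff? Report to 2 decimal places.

deff = 1 + (10 − 1)·0.0833 = 1 + 0.7497 = 1.7497.
n_eff = 820 / 1.7497 = 468.65.

468.65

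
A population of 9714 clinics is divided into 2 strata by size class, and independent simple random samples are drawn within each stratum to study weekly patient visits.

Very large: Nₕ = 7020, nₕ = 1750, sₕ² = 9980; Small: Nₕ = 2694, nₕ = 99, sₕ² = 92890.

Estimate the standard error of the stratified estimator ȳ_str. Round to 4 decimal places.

8.4705

Var(ȳ_str) = Σₕ Wₕ²(1 − fₕ)sₕ²/nₕ with Wₕ = Nₕ/N, N = 9714.
Very large: Wₕ = 0.72266831; term = 0.72266831²·(1 − 0.24928775)·9980/1750 = 2.235857.
Small: Wₕ = 0.27733169; term = 0.27733169²·(1 − 0.03674833)·92890/99 = 69.514039.
Sum = 71.749896.
SE = √(71.749896) = 8.4705.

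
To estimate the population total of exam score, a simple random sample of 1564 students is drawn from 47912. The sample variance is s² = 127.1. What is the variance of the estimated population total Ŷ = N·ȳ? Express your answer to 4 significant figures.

1.805 × 10^8

Var(Ŷ) = N²·Var(ȳ) = N²·(1 − n/N)·s²/n.
f = 1564/47912 = 0.03264318; Var(ȳ) = 0.96735682·127.1/1564 = 0.078613205.
Var(Ŷ) = 47912² · 0.078613205 = 1.8046131 × 10^8.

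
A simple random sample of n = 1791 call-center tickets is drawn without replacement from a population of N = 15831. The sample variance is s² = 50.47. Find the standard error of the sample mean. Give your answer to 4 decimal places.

0.1581

Under SRS without replacement, Var(ȳ) = (1 − f)·s²/n with f = n/N = 1791/15831 = 0.11313246.
Var(ȳ) = (1 − 0.11313246)·50.47/1791 = 0.88686754·0.028179788 = 0.024991739.
SE(ȳ) = √(0.024991739) = 0.1581.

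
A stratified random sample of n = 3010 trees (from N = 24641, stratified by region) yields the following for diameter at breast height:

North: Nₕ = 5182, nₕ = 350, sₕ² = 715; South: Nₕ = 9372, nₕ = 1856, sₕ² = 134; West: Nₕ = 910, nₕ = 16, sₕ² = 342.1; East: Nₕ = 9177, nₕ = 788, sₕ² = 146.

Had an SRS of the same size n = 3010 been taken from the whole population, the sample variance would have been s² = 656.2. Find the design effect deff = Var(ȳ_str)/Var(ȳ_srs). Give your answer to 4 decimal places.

0.7564

Var(ȳ_str) = Σ Wₕ²(1−fₕ)sₕ²/nₕ with Wₕ = Nₕ/24641:
  North: (5182/24641)²·(1−350/5182)·715/350 = 0.084245299
  South: (9372/24641)²·(1−1856/9372)·134/1856 = 0.0083758564
  West: (910/24641)²·(1−16/910)·342.1/16 = 0.028648068
  East: (9177/24641)²·(1−788/9177)·146/788 = 0.023492049
  → Var(ȳ_str) = 0.14476127.
Var(ȳ_srs) = (1 − 3010/24641)·656.2/3010 = 0.19137623.
deff = 0.14476127 / 0.19137623 = 0.7564.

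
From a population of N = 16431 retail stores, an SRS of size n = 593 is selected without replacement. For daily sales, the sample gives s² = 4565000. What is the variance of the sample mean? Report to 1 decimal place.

7420.3

Under SRS without replacement, Var(ȳ) = (1 − f)·s²/n with f = n/N = 593/16431 = 0.03609032.
Var(ȳ) = (1 − 0.03609032)·4565000/593 = 0.96390968·7698.145 = 7420.3165.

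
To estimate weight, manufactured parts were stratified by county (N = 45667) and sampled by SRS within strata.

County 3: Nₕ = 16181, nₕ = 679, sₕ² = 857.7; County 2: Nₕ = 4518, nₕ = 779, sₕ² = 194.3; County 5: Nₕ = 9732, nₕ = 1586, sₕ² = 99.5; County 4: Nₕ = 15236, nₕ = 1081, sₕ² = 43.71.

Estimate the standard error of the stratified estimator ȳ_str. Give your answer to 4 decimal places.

0.4006

Var(ȳ_str) = Σₕ Wₕ²(1 − fₕ)sₕ²/nₕ with Wₕ = Nₕ/N, N = 45667.
County 3: Wₕ = 0.35432588; term = 0.35432588²·(1 − 0.04196280)·857.7/679 = 0.15193358.
County 2: Wₕ = 0.09893358; term = 0.09893358²·(1 − 0.17242143)·194.3/779 = 0.0020203754.
County 5: Wₕ = 0.21310793; term = 0.21310793²·(1 − 0.16296753)·99.5/1586 = 0.002384852.
County 4: Wₕ = 0.33363260; term = 0.33363260²·(1 − 0.07095038)·43.71/1081 = 0.0041814893.
Sum = 0.1605203.
SE = √(0.1605203) = 0.4006.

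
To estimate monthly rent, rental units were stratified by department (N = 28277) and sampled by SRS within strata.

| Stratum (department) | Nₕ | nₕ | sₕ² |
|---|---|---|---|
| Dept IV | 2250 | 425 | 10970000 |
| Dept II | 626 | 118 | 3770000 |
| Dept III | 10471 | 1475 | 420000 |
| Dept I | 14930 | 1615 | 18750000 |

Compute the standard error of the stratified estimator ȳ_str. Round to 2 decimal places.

55.36

Var(ȳ_str) = Σₕ Wₕ²(1 − fₕ)sₕ²/nₕ with Wₕ = Nₕ/N, N = 28277.
Dept IV: Wₕ = 0.07956997; term = 0.07956997²·(1 − 0.18888889)·10970000/425 = 132.55509.
Dept II: Wₕ = 0.02213813; term = 0.02213813²·(1 − 0.18849840)·3770000/118 = 12.70664.
Dept III: Wₕ = 0.37030095; term = 0.37030095²·(1 − 0.14086525)·420000/1475 = 33.545032.
Dept I: Wₕ = 0.52799095; term = 0.52799095²·(1 − 0.10817147)·18750000/1615 = 2886.4435.
Sum = 3065.2503.
SE = √(3065.2503) = 55.36.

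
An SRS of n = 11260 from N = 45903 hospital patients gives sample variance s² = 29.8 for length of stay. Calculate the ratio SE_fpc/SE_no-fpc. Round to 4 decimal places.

0.8687

f = n/N = 11260/45903 = 0.24529987.
SE_no-fpc = √(s²/n) = 0.051444498; SE_fpc = √((1−f)s²/n) = 0.044691625.
Ratio = √(1−f) = 0.86873479.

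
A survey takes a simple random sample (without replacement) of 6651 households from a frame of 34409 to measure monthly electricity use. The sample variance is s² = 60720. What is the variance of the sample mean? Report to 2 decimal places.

Under SRS without replacement, Var(ȳ) = (1 − f)·s²/n with f = n/N = 6651/34409 = 0.19329245.
Var(ȳ) = (1 − 0.19329245)·60720/6651 = 0.80670755·9.1294542 = 7.3647996.

7.36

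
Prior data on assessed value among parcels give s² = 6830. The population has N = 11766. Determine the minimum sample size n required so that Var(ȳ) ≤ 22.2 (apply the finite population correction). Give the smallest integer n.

300

Without fpc, n₀ = s²/D = 6830/22.2 = 307.6577.
With fpc, (1 − n/N)·s²/n ≤ D requires n ≥ n₀/(1 + n₀/N) = 307.6577/(1 + 307.6577/11766) = 299.8180.
Rounding up, n = 300.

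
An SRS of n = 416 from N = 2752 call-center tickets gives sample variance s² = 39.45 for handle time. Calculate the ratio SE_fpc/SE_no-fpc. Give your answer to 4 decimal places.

0.9213

f = n/N = 416/2752 = 0.15116279.
SE_no-fpc = √(s²/n) = 0.30794761; SE_fpc = √((1−f)s²/n) = 0.28371941.
Ratio = √(1−f) = 0.92132362.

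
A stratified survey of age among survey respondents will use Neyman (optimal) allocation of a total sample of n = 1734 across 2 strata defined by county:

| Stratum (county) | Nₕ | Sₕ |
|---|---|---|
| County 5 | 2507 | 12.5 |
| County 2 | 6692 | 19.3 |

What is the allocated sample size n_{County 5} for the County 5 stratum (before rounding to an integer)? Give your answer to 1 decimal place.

Neyman allocation: nₕ = n·NₕSₕ / Σⱼ NⱼSⱼ.
Σ NⱼSⱼ = 2507·12.5 + 6692·19.3 = 160493.1.
n_{County 5} = 1734·2507·12.5 / 160493.1 = 338.6.

338.6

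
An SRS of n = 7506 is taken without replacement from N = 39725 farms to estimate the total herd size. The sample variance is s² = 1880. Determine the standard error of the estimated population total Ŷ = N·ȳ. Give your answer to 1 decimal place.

17904.5

Var(Ŷ) = N²·Var(ȳ) = N²·(1 − n/N)·s²/n.
f = 7506/39725 = 0.18894902; Var(ȳ) = 0.81105098·1880/7506 = 0.20314093.
Var(Ŷ) = 39725² · 0.20314093 = 3.2057175 × 10^8.
SE(Ŷ) = √(3.2057175 × 10^8) = 17904.5.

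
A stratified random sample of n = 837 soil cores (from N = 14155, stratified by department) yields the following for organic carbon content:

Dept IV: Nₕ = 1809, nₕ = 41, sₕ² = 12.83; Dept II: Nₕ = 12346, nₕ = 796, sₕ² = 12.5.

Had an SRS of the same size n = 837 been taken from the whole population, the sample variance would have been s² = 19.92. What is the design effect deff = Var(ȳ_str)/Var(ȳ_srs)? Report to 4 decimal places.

Var(ȳ_str) = Σ Wₕ²(1−fₕ)sₕ²/nₕ with Wₕ = Nₕ/14155:
  Dept IV: (1809/14155)²·(1−41/1809)·12.83/41 = 0.0049950965
  Dept II: (12346/14155)²·(1−796/12346)·12.5/796 = 0.011175976
  → Var(ȳ_str) = 0.016171073.
Var(ȳ_srs) = (1 − 837/14155)·19.92/837 = 0.022392007.
deff = 0.016171073 / 0.022392007 = 0.7222.

0.7222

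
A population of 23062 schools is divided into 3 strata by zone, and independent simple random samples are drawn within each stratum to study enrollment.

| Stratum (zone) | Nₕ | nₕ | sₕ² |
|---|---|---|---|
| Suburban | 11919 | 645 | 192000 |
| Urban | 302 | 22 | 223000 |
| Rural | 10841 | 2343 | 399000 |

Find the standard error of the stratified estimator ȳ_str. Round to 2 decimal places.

Var(ȳ_str) = Σₕ Wₕ²(1 − fₕ)sₕ²/nₕ with Wₕ = Nₕ/N, N = 23062.
Suburban: Wₕ = 0.51682421; term = 0.51682421²·(1 − 0.05411528)·192000/645 = 75.208241.
Urban: Wₕ = 0.01309513; term = 0.01309513²·(1 − 0.07284768)·223000/22 = 1.611585.
Rural: Wₕ = 0.47008065; term = 0.47008065²·(1 − 0.21612397)·399000/2343 = 29.498012.
Sum = 106.31784.
SE = √(106.31784) = 10.31.

10.31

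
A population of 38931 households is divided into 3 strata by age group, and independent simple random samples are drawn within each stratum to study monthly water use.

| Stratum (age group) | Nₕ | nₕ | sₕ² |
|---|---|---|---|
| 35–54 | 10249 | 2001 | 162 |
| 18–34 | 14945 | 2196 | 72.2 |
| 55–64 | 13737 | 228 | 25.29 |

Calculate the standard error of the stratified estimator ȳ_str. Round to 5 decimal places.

Var(ȳ_str) = Σₕ Wₕ²(1 − fₕ)sₕ²/nₕ with Wₕ = Nₕ/N, N = 38931.
35–54: Wₕ = 0.26326064; term = 0.26326064²·(1 − 0.19523856)·162/2001 = 0.0045155115.
18–34: Wₕ = 0.38388431; term = 0.38388431²·(1 − 0.14693878)·72.2/2196 = 0.0041331939.
55–64: Wₕ = 0.35285505; term = 0.35285505²·(1 − 0.01659751)·25.29/228 = 0.013581194.
Sum = 0.022229899.
SE = √(0.022229899) = 0.14910.

0.14910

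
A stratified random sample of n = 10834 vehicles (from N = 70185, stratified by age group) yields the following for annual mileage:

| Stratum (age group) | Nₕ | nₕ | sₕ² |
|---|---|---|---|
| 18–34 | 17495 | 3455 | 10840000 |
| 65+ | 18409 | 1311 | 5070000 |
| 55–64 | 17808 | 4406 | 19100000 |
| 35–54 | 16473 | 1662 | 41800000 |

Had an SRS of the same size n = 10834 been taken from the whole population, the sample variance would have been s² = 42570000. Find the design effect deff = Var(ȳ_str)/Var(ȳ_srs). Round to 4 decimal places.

Var(ȳ_str) = Σ Wₕ²(1−fₕ)sₕ²/nₕ with Wₕ = Nₕ/70185:
  18–34: (17495/70185)²·(1−3455/17495)·10840000/3455 = 156.44932
  65+: (18409/70185)²·(1−1311/18409)·5070000/1311 = 247.11105
  55–64: (17808/70185)²·(1−4406/17808)·19100000/4406 = 210.03179
  35–54: (16473/70185)²·(1−1662/16473)·41800000/1662 = 1245.7008
  → Var(ȳ_str) = 1859.293.
Var(ȳ_srs) = (1 − 10834/70185)·42570000/10834 = 3322.7568.
deff = 1859.293 / 3322.7568 = 0.5596.

0.5596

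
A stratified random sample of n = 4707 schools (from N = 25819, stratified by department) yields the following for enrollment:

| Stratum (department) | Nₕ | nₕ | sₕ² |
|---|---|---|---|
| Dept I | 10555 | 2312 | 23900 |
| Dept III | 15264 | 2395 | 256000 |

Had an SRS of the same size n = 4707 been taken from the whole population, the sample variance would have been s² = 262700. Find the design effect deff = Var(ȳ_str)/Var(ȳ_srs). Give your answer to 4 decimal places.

0.7197

Var(ȳ_str) = Σ Wₕ²(1−fₕ)sₕ²/nₕ with Wₕ = Nₕ/25819:
  Dept I: (10555/25819)²·(1−2312/10555)·23900/2312 = 1.3491952
  Dept III: (15264/25819)²·(1−2395/15264)·256000/2395 = 31.49697
  → Var(ȳ_str) = 32.846165.
Var(ȳ_srs) = (1 − 4707/25819)·262700/4707 = 45.635817.
deff = 32.846165 / 45.635817 = 0.7197.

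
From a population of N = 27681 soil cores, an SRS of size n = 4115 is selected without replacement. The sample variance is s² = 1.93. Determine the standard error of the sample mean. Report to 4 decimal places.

Under SRS without replacement, Var(ȳ) = (1 − f)·s²/n with f = n/N = 4115/27681 = 0.14865792.
Var(ȳ) = (1 − 0.14865792)·1.93/4115 = 0.85134208·4.690158 × 10^-4 = 3.9929288 × 10^-4.
SE(ȳ) = √(3.9929288 × 10^-4) = 0.0200.

0.0200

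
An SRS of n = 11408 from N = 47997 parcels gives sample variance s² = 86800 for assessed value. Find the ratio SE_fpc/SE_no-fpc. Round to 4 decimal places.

0.8731

f = n/N = 11408/47997 = 0.23768152.
SE_no-fpc = √(s²/n) = 2.7583864; SE_fpc = √((1−f)s²/n) = 2.4083707.
Ratio = √(1−f) = 0.87310851.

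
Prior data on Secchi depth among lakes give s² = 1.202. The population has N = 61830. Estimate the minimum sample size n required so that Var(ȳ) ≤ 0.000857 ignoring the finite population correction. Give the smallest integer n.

Without fpc, n₀ = s²/D = 1.202/0.000857 = 1402.5671.
Rounding up, n = 1403.

1403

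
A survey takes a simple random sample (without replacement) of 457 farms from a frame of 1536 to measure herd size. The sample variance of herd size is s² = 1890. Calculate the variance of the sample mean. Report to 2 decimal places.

Under SRS without replacement, Var(ȳ) = (1 − f)·s²/n with f = n/N = 457/1536 = 0.29752604.
Var(ȳ) = (1 − 0.29752604)·1890/457 = 0.70247396·4.1356674 = 2.9051986.

2.91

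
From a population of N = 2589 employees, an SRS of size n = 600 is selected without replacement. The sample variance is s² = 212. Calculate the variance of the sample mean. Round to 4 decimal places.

Under SRS without replacement, Var(ȳ) = (1 − f)·s²/n with f = n/N = 600/2589 = 0.23174971.
Var(ȳ) = (1 − 0.23174971)·212/600 = 0.76825029·0.35333333 = 0.27144844.

0.2714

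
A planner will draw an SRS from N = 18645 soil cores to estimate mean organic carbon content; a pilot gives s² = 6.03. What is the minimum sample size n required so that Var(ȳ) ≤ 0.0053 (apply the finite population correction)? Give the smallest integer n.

Without fpc, n₀ = s²/D = 6.03/0.0053 = 1137.7358.
With fpc, (1 − n/N)·s²/n ≤ D requires n ≥ n₀/(1 + n₀/N) = 1137.7358/(1 + 1137.7358/18645) = 1072.3029.
Rounding up, n = 1073.

1073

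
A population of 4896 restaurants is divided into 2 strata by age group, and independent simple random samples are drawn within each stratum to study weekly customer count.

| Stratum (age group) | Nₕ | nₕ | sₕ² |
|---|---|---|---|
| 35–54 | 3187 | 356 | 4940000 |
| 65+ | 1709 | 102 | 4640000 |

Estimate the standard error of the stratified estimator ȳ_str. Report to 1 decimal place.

102.2

Var(ȳ_str) = Σₕ Wₕ²(1 − fₕ)sₕ²/nₕ with Wₕ = Nₕ/N, N = 4896.
35–54: Wₕ = 0.65093954; term = 0.65093954²·(1 − 0.11170380)·4940000/356 = 5222.9524.
65+: Wₕ = 0.34906046; term = 0.34906046²·(1 − 0.05968403)·4640000/102 = 5211.8623.
Sum = 10434.815.
SE = √(10434.815) = 102.2.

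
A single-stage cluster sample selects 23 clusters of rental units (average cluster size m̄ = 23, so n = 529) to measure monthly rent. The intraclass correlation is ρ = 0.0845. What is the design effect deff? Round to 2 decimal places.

2.86

deff = 1 + (23 − 1)·0.0845 = 1 + 1.859 = 2.859.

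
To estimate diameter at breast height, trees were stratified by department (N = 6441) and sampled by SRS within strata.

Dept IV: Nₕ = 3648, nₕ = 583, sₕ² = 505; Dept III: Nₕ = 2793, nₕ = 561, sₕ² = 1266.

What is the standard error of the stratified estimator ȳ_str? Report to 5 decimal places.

0.75667

Var(ȳ_str) = Σₕ Wₕ²(1 − fₕ)sₕ²/nₕ with Wₕ = Nₕ/N, N = 6441.
Dept IV: Wₕ = 0.56637168; term = 0.56637168²·(1 − 0.15981360)·505/583 = 0.23345412.
Dept III: Wₕ = 0.43362832; term = 0.43362832²·(1 − 0.20085929)·1266/561 = 0.33910124.
Sum = 0.57255536.
SE = √(0.57255536) = 0.75667.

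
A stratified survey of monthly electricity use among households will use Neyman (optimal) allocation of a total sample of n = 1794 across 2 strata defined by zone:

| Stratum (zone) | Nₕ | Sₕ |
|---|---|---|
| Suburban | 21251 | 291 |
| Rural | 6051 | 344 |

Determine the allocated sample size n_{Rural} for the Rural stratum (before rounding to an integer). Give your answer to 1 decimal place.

451.8

Neyman allocation: nₕ = n·NₕSₕ / Σⱼ NⱼSⱼ.
Σ NⱼSⱼ = 21251·291 + 6051·344 = 8.265585 × 10^6.
n_{Rural} = 1794·6051·344 / (8.265585 × 10^6) = 451.8.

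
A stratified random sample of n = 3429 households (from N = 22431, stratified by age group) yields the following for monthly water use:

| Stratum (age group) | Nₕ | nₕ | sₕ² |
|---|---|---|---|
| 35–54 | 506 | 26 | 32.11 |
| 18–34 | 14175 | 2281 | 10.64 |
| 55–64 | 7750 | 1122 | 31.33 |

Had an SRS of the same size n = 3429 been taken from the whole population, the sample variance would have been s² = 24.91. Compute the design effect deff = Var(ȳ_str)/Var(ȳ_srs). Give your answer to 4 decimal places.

0.8141

Var(ȳ_str) = Σ Wₕ²(1−fₕ)sₕ²/nₕ with Wₕ = Nₕ/22431:
  35–54: (506/22431)²·(1−26/506)·32.11/26 = 5.9615809 × 10^-4
  18–34: (14175/22431)²·(1−2281/14175)·10.64/2281 = 0.0015630399
  55–64: (7750/22431)²·(1−1122/7750)·31.33/1122 = 0.0028507194
  → Var(ȳ_str) = 0.0050099174.
Var(ȳ_srs) = (1 − 3429/22431)·24.91/3429 = 0.0061539919.
deff = 0.0050099174 / 0.0061539919 = 0.8141.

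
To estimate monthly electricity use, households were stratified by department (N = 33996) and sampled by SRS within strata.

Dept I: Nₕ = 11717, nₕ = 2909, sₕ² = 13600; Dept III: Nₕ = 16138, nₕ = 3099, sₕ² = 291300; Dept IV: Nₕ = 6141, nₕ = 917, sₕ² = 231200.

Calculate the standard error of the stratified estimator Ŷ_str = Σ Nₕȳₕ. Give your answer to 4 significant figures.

168400

Var(Ŷ_str) = Σₕ Nₕ²(1 − fₕ)sₕ²/nₕ.
Dept I: 11717²·(1 − 2909/11717)·13600/2909 = 4.8249067 × 10^8.
Dept III: 16138²·(1 − 3099/16138)·291300/3099 = 1.9779391 × 10^10.
Dept IV: 6141²·(1 − 917/6141)·231200/917 = 8.0883653 × 10^9.
Sum = 2.8350247 × 10^10.
SE = √(2.8350247 × 10^10) = 168400.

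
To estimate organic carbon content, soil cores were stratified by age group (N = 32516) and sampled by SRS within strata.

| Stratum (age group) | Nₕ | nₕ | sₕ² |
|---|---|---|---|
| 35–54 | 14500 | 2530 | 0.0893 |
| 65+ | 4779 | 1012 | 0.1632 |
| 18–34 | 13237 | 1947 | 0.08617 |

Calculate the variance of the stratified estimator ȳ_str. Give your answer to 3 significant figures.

1.48 × 10^-5

Var(ȳ_str) = Σₕ Wₕ²(1 − fₕ)sₕ²/nₕ with Wₕ = Nₕ/N, N = 32516.
35–54: Wₕ = 0.44593431; term = 0.44593431²·(1 − 0.17448276)·0.0893/2530 = 5.7942718 × 10^-6.
65+: Wₕ = 0.14697380; term = 0.14697380²·(1 − 0.21175978)·0.1632/1012 = 2.7458579 × 10^-6.
18–34: Wₕ = 0.40709189; term = 0.40709189²·(1 − 0.14708771)·0.08617/1947 = 6.2557505 × 10^-6.
Sum = 1.479588 × 10^-5.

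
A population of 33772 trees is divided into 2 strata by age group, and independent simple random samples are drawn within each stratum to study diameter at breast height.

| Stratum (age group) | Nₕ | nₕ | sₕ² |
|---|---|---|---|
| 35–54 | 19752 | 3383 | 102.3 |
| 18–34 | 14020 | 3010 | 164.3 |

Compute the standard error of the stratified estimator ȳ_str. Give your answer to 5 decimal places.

Var(ȳ_str) = Σₕ Wₕ²(1 − fₕ)sₕ²/nₕ with Wₕ = Nₕ/N, N = 33772.
35–54: Wₕ = 0.58486320; term = 0.58486320²·(1 − 0.17127380)·102.3/3383 = 0.0085722198.
18–34: Wₕ = 0.41513680; term = 0.41513680²·(1 − 0.21469330)·164.3/3010 = 0.0073874208.
Sum = 0.015959641.
SE = √(0.015959641) = 0.12633.

0.12633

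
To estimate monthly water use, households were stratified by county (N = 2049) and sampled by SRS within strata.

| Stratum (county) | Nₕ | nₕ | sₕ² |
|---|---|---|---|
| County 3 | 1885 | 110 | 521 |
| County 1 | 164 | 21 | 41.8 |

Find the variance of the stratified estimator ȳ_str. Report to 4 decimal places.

3.7857

Var(ȳ_str) = Σₕ Wₕ²(1 − fₕ)sₕ²/nₕ with Wₕ = Nₕ/N, N = 2049.
County 3: Wₕ = 0.91996096; term = 0.91996096²·(1 − 0.05835544)·521/110 = 3.7745991.
County 1: Wₕ = 0.08003904; term = 0.08003904²·(1 − 0.12804878)·41.8/21 = 0.011118673.
Sum = 3.7857178.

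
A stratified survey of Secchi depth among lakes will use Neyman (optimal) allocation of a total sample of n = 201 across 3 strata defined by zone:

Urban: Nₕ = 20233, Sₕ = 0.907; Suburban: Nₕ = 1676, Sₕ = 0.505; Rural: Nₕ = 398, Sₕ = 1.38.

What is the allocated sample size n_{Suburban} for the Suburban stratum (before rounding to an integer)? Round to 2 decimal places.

8.62

Neyman allocation: nₕ = n·NₕSₕ / Σⱼ NⱼSⱼ.
Σ NⱼSⱼ = 20233·0.907 + 1676·0.505 + 398·1.38 = 19746.951.
n_{Suburban} = 201·1676·0.505 / 19746.951 = 8.62.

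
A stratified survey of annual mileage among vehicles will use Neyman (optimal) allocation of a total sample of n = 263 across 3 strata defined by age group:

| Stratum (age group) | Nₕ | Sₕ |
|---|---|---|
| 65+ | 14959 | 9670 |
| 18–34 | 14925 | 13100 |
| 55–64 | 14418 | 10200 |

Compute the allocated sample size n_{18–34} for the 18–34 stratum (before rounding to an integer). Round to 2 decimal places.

105.54

Neyman allocation: nₕ = n·NₕSₕ / Σⱼ NⱼSⱼ.
Σ NⱼSⱼ = 14959·9670 + 14925·13100 + 14418·10200 = 4.8723463 × 10^8.
n_{18–34} = 263·14925·13100 / (4.8723463 × 10^8) = 105.54.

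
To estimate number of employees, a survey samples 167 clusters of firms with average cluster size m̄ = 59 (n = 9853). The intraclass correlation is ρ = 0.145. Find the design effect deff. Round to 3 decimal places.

9.410

deff = 1 + (59 − 1)·0.145 = 1 + 8.41 = 9.41.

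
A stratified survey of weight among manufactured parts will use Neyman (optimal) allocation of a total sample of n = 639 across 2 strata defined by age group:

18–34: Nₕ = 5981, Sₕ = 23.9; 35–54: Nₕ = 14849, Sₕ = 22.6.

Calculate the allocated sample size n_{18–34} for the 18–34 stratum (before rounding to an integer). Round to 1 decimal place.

Neyman allocation: nₕ = n·NₕSₕ / Σⱼ NⱼSⱼ.
Σ NⱼSⱼ = 5981·23.9 + 14849·22.6 = 478533.3.
n_{18–34} = 639·5981·23.9 / 478533.3 = 190.9.

190.9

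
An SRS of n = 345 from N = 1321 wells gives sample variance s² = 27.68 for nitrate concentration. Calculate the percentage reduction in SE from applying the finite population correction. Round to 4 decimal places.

14.0445

f = n/N = 345/1321 = 0.26116578.
SE_no-fpc = √(s²/n) = 0.28325233; SE_fpc = √((1−f)s²/n) = 0.24347086.
Ratio = √(1−f) = 0.85955466. Reduction = 100·(1 − 0.85955466) = 14.0445%.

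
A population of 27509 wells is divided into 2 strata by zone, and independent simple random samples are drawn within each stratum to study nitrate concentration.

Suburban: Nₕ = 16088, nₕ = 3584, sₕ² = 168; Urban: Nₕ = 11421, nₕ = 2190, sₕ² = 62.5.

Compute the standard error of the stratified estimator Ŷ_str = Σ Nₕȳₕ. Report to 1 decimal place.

3526.8

Var(Ŷ_str) = Σₕ Nₕ²(1 − fₕ)sₕ²/nₕ.
Suburban: 16088²·(1 − 3584/16088)·168/3584 = 9.429579 × 10^6.
Urban: 11421²·(1 − 2190/11421)·62.5/2190 = 3.0087686 × 10^6.
Sum = 1.2438348 × 10^7.
SE = √(1.2438348 × 10^7) = 3526.8.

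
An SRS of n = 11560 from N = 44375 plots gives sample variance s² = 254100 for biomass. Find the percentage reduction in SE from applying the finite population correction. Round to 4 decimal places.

14.0062

f = n/N = 11560/44375 = 0.26050704.
SE_no-fpc = √(s²/n) = 4.6883866; SE_fpc = √((1−f)s²/n) = 4.0317207.
Ratio = √(1−f) = 0.85993776. Reduction = 100·(1 − 0.85993776) = 14.0062%.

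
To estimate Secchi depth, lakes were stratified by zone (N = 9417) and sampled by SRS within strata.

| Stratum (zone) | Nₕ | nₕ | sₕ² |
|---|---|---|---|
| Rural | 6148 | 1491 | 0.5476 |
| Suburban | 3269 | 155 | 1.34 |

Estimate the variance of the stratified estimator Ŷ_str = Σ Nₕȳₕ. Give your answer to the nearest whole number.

98520

Var(Ŷ_str) = Σₕ Nₕ²(1 − fₕ)sₕ²/nₕ.
Rural: 6148²·(1 − 1491/6148)·0.5476/1491 = 10515.402.
Suburban: 3269²·(1 − 155/3269)·1.34/155 = 88004.854.
Sum = 98520.256.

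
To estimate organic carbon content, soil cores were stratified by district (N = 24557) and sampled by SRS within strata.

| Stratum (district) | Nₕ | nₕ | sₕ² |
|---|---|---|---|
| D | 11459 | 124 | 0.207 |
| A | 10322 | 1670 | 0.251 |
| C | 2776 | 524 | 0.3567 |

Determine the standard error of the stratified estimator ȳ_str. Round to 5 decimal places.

Var(ȳ_str) = Σₕ Wₕ²(1 − fₕ)sₕ²/nₕ with Wₕ = Nₕ/N, N = 24557.
D: Wₕ = 0.46662866; term = 0.46662866²·(1 − 0.01082119)·0.207/124 = 3.5955579 × 10^-4.
A: Wₕ = 0.42032822; term = 0.42032822²·(1 − 0.16179035)·0.251/1670 = 2.2258044 × 10^-5.
C: Wₕ = 0.11304312; term = 0.11304312²·(1 − 0.18876081)·0.3567/524 = 7.0568202 × 10^-6.
Sum = 3.8887065 × 10^-4.
SE = √(3.8887065 × 10^-4) = 0.01972.

0.01972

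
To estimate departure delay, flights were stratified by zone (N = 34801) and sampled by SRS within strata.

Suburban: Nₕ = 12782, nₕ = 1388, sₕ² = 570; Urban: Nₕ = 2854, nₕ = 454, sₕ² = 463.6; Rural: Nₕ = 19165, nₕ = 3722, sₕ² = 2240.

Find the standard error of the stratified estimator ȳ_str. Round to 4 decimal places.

Var(ȳ_str) = Σₕ Wₕ²(1 − fₕ)sₕ²/nₕ with Wₕ = Nₕ/N, N = 34801.
Suburban: Wₕ = 0.36728830; term = 0.36728830²·(1 − 0.10859020)·570/1388 = 0.049382943.
Urban: Wₕ = 0.08200914; term = 0.08200914²·(1 − 0.15907498)·463.6/454 = 0.0057752307.
Rural: Wₕ = 0.55070257; term = 0.55070257²·(1 − 0.19420819)·2240/3722 = 0.14707156.
Sum = 0.20222973.
SE = √(0.20222973) = 0.4497.

0.4497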